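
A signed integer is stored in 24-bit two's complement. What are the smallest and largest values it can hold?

For 24-bit two's complement:
Minimum: -2^23 = -8388608
Maximum: 2^23 - 1 = 8388607



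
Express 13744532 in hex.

Using repeated division by 16 (digits 10–15 are A–F):
13744532 ÷ 16 = 859033 remainder 4
859033 ÷ 16 = 53689 remainder 9
53689 ÷ 16 = 3355 remainder 9
3355 ÷ 16 = 209 remainder 11 (B)
209 ÷ 16 = 13 remainder 1
13 ÷ 16 = 0 remainder 13 (D)
Reading remainders bottom to top: D1B994



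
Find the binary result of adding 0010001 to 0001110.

Add column by column from the right: bit + bit + carry-in; write the sum mod 2, carry 1 when the sum is 2 or 3.
carry:  0000000
        0010001
+       0001110
---------------
       00011111
(the carry out of the leftmost column, 0, becomes the leading bit)
Decimal check:
  0010001 = 16 + 1 = 17
  0001110 = 8 + 4 + 2 = 14
  17 + 14 = 31, and 00011111 = 16 + 8 + 4 + 2 + 1 = 31 ✓



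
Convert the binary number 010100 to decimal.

Sum of powers of 2 for each 1-bit:
2^2 + 2^4
= 4 + 16
= 20



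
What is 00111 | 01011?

OR: 1 when either bit is 1
  00111
| 01011
-------
  01111
Decimal: 7 | 11 = 15



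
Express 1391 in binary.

Using repeated division by 2:
1391 ÷ 2 = 695 remainder 1
695 ÷ 2 = 347 remainder 1
347 ÷ 2 = 173 remainder 1
173 ÷ 2 = 86 remainder 1
86 ÷ 2 = 43 remainder 0
43 ÷ 2 = 21 remainder 1
21 ÷ 2 = 10 remainder 1
10 ÷ 2 = 5 remainder 0
5 ÷ 2 = 2 remainder 1
2 ÷ 2 = 1 remainder 0
1 ÷ 2 = 0 remainder 1
Reading remainders bottom to top: 10101101111



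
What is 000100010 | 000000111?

OR: 1 when either bit is 1
  000100010
| 000000111
-----------
  000100111
Decimal: 34 | 7 = 39



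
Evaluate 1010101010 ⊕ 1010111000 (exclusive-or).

XOR: 1 when bits differ
  1010101010
^ 1010111000
------------
  0000010010
Decimal: 682 ^ 696 = 18



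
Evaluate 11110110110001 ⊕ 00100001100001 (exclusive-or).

XOR: 1 when bits differ
  11110110110001
^ 00100001100001
----------------
  11010111010000
Decimal: 15793 ^ 2145 = 13776



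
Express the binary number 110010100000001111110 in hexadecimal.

Group into 4-bit nibbles from right:
  0001 = 1
  1001 = 9
  0100 = 4
  0000 = 0
  0111 = 7
  1110 = E
Result: 19407E



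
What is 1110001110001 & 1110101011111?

AND: 1 only when both bits are 1
  1110001110001
& 1110101011111
---------------
  1110001010001
Decimal: 7281 & 7519 = 7249



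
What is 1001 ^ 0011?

XOR: 1 when bits differ
  1001
^ 0011
------
  1010
Decimal: 9 ^ 3 = 10



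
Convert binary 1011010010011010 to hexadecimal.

Group into 4-bit nibbles from right:
  1011 = B
  0100 = 4
  1001 = 9
  1010 = A
Result: B49A



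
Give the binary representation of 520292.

Using repeated division by 2:
520292 ÷ 2 = 260146 remainder 0
260146 ÷ 2 = 130073 remainder 0
130073 ÷ 2 = 65036 remainder 1
65036 ÷ 2 = 32518 remainder 0
32518 ÷ 2 = 16259 remainder 0
16259 ÷ 2 = 8129 remainder 1
8129 ÷ 2 = 4064 remainder 1
4064 ÷ 2 = 2032 remainder 0
2032 ÷ 2 = 1016 remainder 0
1016 ÷ 2 = 508 remainder 0
508 ÷ 2 = 254 remainder 0
254 ÷ 2 = 127 remainder 0
127 ÷ 2 = 63 remainder 1
63 ÷ 2 = 31 remainder 1
31 ÷ 2 = 15 remainder 1
15 ÷ 2 = 7 remainder 1
7 ÷ 2 = 3 remainder 1
3 ÷ 2 = 1 remainder 1
1 ÷ 2 = 0 remainder 1
Reading remainders bottom to top: 1111111000001100100



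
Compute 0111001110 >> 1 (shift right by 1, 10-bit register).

Original: 0111001110 (decimal 462)
Shift right by 1 position
Drop the 1 low bit; fill with zero on the left
Result: 0011100111 (decimal 231)
Equivalent: 462 >> 1 = 462 ÷ 2^1 = 231



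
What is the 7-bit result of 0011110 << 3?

Original: 0011110 (decimal 30)
Shift left by 3 positions
Append 3 zeros on the right and drop the 3 high bits that overflow the 7-bit width
Result: 1110000 (decimal 112)
Equivalent: 30 << 3 = 30 × 2^3 = 240, truncated to 7 bits = 112



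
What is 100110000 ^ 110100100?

XOR: 1 when bits differ
  100110000
^ 110100100
-----------
  010010100
Decimal: 304 ^ 420 = 148



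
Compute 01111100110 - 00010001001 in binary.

Method 1 - Direct subtraction (column by column from the right: bit − bit − borrow-in; if negative, add 2 and borrow 1 from the next column):
borrow: 00000110010
        01111100110
-       00010001001
-------------------
        01101011101

Method 2 - Add two's complement:
Two's complement of 00010001001: invert → 11101110110, add 1 → 11101110111
  01111100110
+ 11101110111
-------------
 101101011101  (end carry out of the top bit = 1)
Discarding the end carry: 01101011101
Decimal check:
  01111100110 = 512 + 256 + 128 + 64 + 32 + 4 + 2 = 998
  00010001001 = 128 + 8 + 1 = 137
  998 - 137 = 861, and 01101011101 = 512 + 256 + 64 + 16 + 8 + 4 + 1 = 861 ✓



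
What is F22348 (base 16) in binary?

Convert each hex digit to 4 bits:
  F = 1111
  2 = 0010
  2 = 0010
  3 = 0011
  4 = 0100
  8 = 1000
Concatenate: 111100100010001101001000



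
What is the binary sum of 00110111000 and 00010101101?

Add column by column from the right: bit + bit + carry-in; write the sum mod 2, carry 1 when the sum is 2 or 3.
carry:  01101110000
        00110111000
+       00010101101
-------------------
       001001100101
(the carry out of the leftmost column, 0, becomes the leading bit)
Decimal check:
  00110111000 = 256 + 128 + 32 + 16 + 8 = 440
  00010101101 = 128 + 32 + 8 + 4 + 1 = 173
  440 + 173 = 613, and 001001100101 = 512 + 64 + 32 + 4 + 1 = 613 ✓



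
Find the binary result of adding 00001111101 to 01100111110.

Add column by column from the right: bit + bit + carry-in; write the sum mod 2, carry 1 when the sum is 2 or 3.
carry:  00011111000
        00001111101
+       01100111110
-------------------
       001110111011
(the carry out of the leftmost column, 0, becomes the leading bit)
Decimal check:
  00001111101 = 64 + 32 + 16 + 8 + 4 + 1 = 125
  01100111110 = 512 + 256 + 32 + 16 + 8 + 4 + 2 = 830
  125 + 830 = 955, and 001110111011 = 512 + 256 + 128 + 32 + 16 + 8 + 2 + 1 = 955 ✓



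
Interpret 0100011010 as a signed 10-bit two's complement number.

Binary: 0100011010
Sign bit: 0 (non-negative)
Read directly as an unsigned value:
0100011010 = 256 + 16 + 8 + 2 = 282
Value: 282



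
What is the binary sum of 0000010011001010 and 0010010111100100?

Add column by column from the right: bit + bit + carry-in; write the sum mod 2, carry 1 when the sum is 2 or 3.
carry:  0000101110000000
        0000010011001010
+       0010010111100100
------------------------
       00010101010101110
(the carry out of the leftmost column, 0, becomes the leading bit)
Decimal check:
  0000010011001010 = 1024 + 128 + 64 + 8 + 2 = 1226
  0010010111100100 = 8192 + 1024 + 256 + 128 + 64 + 32 + 4 = 9700
  1226 + 9700 = 10926, and 00010101010101110 = 8192 + 2048 + 512 + 128 + 32 + 8 + 4 + 2 = 10926 ✓



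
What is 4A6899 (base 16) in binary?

Convert each hex digit to 4 bits:
  4 = 0100
  A = 1010
  6 = 0110
  8 = 1000
  9 = 1001
  9 = 1001
Concatenate: 010010100110100010011001



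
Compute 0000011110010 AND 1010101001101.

AND: 1 only when both bits are 1
  0000011110010
& 1010101001101
---------------
  0000001000000
Decimal: 242 & 5453 = 64



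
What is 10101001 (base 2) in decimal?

Sum of powers of 2 for each 1-bit:
2^0 + 2^3 + 2^5 + 2^7
= 1 + 8 + 32 + 128
= 169



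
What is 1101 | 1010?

OR: 1 when either bit is 1
  1101
| 1010
------
  1111
Decimal: 13 | 10 = 15



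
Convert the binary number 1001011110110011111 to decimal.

Sum of powers of 2 for each 1-bit:
2^0 + 2^1 + 2^2 + 2^3 + 2^4 + 2^7 + 2^8 + 2^10 + 2^11 + 2^12 + 2^13 + 2^15 + 2^18
= 1 + 2 + 4 + 8 + 16 + 128 + 256 + 1024 + 2048 + 4096 + 8192 + 32768 + 262144
= 310687



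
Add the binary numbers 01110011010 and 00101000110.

Add column by column from the right: bit + bit + carry-in; write the sum mod 2, carry 1 when the sum is 2 or 3.
carry:  11000111100
        01110011010
+       00101000110
-------------------
       010011100000
(the carry out of the leftmost column, 0, becomes the leading bit)
Decimal check:
  01110011010 = 512 + 256 + 128 + 16 + 8 + 2 = 922
  00101000110 = 256 + 64 + 4 + 2 = 326
  922 + 326 = 1248, and 010011100000 = 1024 + 128 + 64 + 32 = 1248 ✓



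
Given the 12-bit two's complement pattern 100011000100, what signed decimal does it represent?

Binary: 100011000100
Sign bit: 1 (negative)
Invert: 011100111011
Add 1:  011100111100
Magnitude: 011100111100 = 1024 + 512 + 256 + 32 + 16 + 8 + 4 = 1852
Value: -1852



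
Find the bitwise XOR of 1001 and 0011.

XOR: 1 when bits differ
  1001
^ 0011
------
  1010
Decimal: 9 ^ 3 = 10



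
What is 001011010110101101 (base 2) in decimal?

Sum of powers of 2 for each 1-bit:
2^0 + 2^2 + 2^3 + 2^5 + 2^7 + 2^8 + 2^10 + 2^12 + 2^13 + 2^15
= 1 + 4 + 8 + 32 + 128 + 256 + 1024 + 4096 + 8192 + 32768
= 46509



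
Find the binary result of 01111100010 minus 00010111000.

Method 1 - Direct subtraction (column by column from the right: bit − bit − borrow-in; if negative, add 2 and borrow 1 from the next column):
borrow: 00001110000
        01111100010
-       00010111000
-------------------
        01100101010

Method 2 - Add two's complement:
Two's complement of 00010111000: invert → 11101000111, add 1 → 11101001000
  01111100010
+ 11101001000
-------------
 101100101010  (end carry out of the top bit = 1)
Discarding the end carry: 01100101010
Decimal check:
  01111100010 = 512 + 256 + 128 + 64 + 32 + 2 = 994
  00010111000 = 128 + 32 + 16 + 8 = 184
  994 - 184 = 810, and 01100101010 = 512 + 256 + 32 + 8 + 2 = 810 ✓



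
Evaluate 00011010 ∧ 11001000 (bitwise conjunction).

AND: 1 only when both bits are 1
  00011010
& 11001000
----------
  00001000
Decimal: 26 & 200 = 8



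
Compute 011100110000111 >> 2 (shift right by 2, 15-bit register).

Original: 011100110000111 (decimal 14727)
Shift right by 2 positions
Drop the 2 low bits; fill with zeros on the left
Result: 000111001100001 (decimal 3681)
Equivalent: 14727 >> 2 = 14727 ÷ 2^2 = 3681



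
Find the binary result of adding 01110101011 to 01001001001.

Add column by column from the right: bit + bit + carry-in; write the sum mod 2, carry 1 when the sum is 2 or 3.
carry:  10000010110
        01110101011
+       01001001001
-------------------
       010111110100
(the carry out of the leftmost column, 0, becomes the leading bit)
Decimal check:
  01110101011 = 512 + 256 + 128 + 32 + 8 + 2 + 1 = 939
  01001001001 = 512 + 64 + 8 + 1 = 585
  939 + 585 = 1524, and 010111110100 = 1024 + 256 + 128 + 64 + 32 + 16 + 4 = 1524 ✓



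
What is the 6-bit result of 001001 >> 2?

Original: 001001 (decimal 9)
Shift right by 2 positions
Drop the 2 low bits; fill with zeros on the left
Result: 000010 (decimal 2)
Equivalent: 9 >> 2 = 9 ÷ 2^2 = 2



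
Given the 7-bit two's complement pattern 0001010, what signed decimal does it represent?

Binary: 0001010
Sign bit: 0 (non-negative)
Read directly as an unsigned value:
0001010 = 8 + 2 = 10
Value: 10



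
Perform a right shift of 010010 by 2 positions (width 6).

Original: 010010 (decimal 18)
Shift right by 2 positions
Drop the 2 low bits; fill with zeros on the left
Result: 000100 (decimal 4)
Equivalent: 18 >> 2 = 18 ÷ 2^2 = 4



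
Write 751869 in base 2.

Using repeated division by 2:
751869 ÷ 2 = 375934 remainder 1
375934 ÷ 2 = 187967 remainder 0
187967 ÷ 2 = 93983 remainder 1
93983 ÷ 2 = 46991 remainder 1
46991 ÷ 2 = 23495 remainder 1
23495 ÷ 2 = 11747 remainder 1
11747 ÷ 2 = 5873 remainder 1
5873 ÷ 2 = 2936 remainder 1
2936 ÷ 2 = 1468 remainder 0
1468 ÷ 2 = 734 remainder 0
734 ÷ 2 = 367 remainder 0
367 ÷ 2 = 183 remainder 1
183 ÷ 2 = 91 remainder 1
91 ÷ 2 = 45 remainder 1
45 ÷ 2 = 22 remainder 1
22 ÷ 2 = 11 remainder 0
11 ÷ 2 = 5 remainder 1
5 ÷ 2 = 2 remainder 1
2 ÷ 2 = 1 remainder 0
1 ÷ 2 = 0 remainder 1
Reading remainders bottom to top: 10110111100011111101



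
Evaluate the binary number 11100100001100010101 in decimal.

Sum of powers of 2 for each 1-bit:
2^0 + 2^2 + 2^4 + 2^8 + 2^9 + 2^14 + 2^17 + 2^18 + 2^19
= 1 + 4 + 16 + 256 + 512 + 16384 + 131072 + 262144 + 524288
= 934677



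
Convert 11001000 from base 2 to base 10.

Sum of powers of 2 for each 1-bit:
2^3 + 2^6 + 2^7
= 8 + 64 + 128
= 200



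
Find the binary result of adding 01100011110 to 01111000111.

Add column by column from the right: bit + bit + carry-in; write the sum mod 2, carry 1 when the sum is 2 or 3.
carry:  11000111100
        01100011110
+       01111000111
-------------------
       011011100101
(the carry out of the leftmost column, 0, becomes the leading bit)
Decimal check:
  01100011110 = 512 + 256 + 16 + 8 + 4 + 2 = 798
  01111000111 = 512 + 256 + 128 + 64 + 4 + 2 + 1 = 967
  798 + 967 = 1765, and 011011100101 = 1024 + 512 + 128 + 64 + 32 + 4 + 1 = 1765 ✓



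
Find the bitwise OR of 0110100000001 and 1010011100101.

OR: 1 when either bit is 1
  0110100000001
| 1010011100101
---------------
  1110111100101
Decimal: 3329 | 5349 = 7653



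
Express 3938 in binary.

Using repeated division by 2:
3938 ÷ 2 = 1969 remainder 0
1969 ÷ 2 = 984 remainder 1
984 ÷ 2 = 492 remainder 0
492 ÷ 2 = 246 remainder 0
246 ÷ 2 = 123 remainder 0
123 ÷ 2 = 61 remainder 1
61 ÷ 2 = 30 remainder 1
30 ÷ 2 = 15 remainder 0
15 ÷ 2 = 7 remainder 1
7 ÷ 2 = 3 remainder 1
3 ÷ 2 = 1 remainder 1
1 ÷ 2 = 0 remainder 1
Reading remainders bottom to top: 111101100010



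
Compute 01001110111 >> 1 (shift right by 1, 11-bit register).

Original: 01001110111 (decimal 631)
Shift right by 1 position
Drop the 1 low bit; fill with zero on the left
Result: 00100111011 (decimal 315)
Equivalent: 631 >> 1 = 631 ÷ 2^1 = 315



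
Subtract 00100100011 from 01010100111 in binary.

Method 1 - Direct subtraction (column by column from the right: bit − bit − borrow-in; if negative, add 2 and borrow 1 from the next column):
borrow: 01000000000
        01010100111
-       00100100011
-------------------
        00110000100

Method 2 - Add two's complement:
Two's complement of 00100100011: invert → 11011011100, add 1 → 11011011101
  01010100111
+ 11011011101
-------------
 100110000100  (end carry out of the top bit = 1)
Discarding the end carry: 00110000100
Decimal check:
  01010100111 = 512 + 128 + 32 + 4 + 2 + 1 = 679
  00100100011 = 256 + 32 + 2 + 1 = 291
  679 - 291 = 388, and 00110000100 = 256 + 128 + 4 = 388 ✓



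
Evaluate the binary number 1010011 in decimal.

Sum of powers of 2 for each 1-bit:
2^0 + 2^1 + 2^4 + 2^6
= 1 + 2 + 16 + 64
= 83



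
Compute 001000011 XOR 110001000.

XOR: 1 when bits differ
  001000011
^ 110001000
-----------
  111001011
Decimal: 67 ^ 392 = 459



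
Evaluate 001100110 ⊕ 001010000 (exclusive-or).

XOR: 1 when bits differ
  001100110
^ 001010000
-----------
  000110110
Decimal: 102 ^ 80 = 54



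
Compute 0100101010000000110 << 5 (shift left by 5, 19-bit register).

Original: 0100101010000000110 (decimal 152582)
Shift left by 5 positions
Append 5 zeros on the right and drop the 5 high bits that overflow the 19-bit width
Result: 0101000000011000000 (decimal 164032)
Equivalent: 152582 << 5 = 152582 × 2^5 = 4882624, truncated to 19 bits = 164032



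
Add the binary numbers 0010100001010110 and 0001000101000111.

Add column by column from the right: bit + bit + carry-in; write the sum mod 2, carry 1 when the sum is 2 or 3.
carry:  0000000010001100
        0010100001010110
+       0001000101000111
------------------------
       00011100110011101
(the carry out of the leftmost column, 0, becomes the leading bit)
Decimal check:
  0010100001010110 = 8192 + 2048 + 64 + 16 + 4 + 2 = 10326
  0001000101000111 = 4096 + 256 + 64 + 4 + 2 + 1 = 4423
  10326 + 4423 = 14749, and 00011100110011101 = 8192 + 4096 + 2048 + 256 + 128 + 16 + 8 + 4 + 1 = 14749 ✓



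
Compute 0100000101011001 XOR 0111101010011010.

XOR: 1 when bits differ
  0100000101011001
^ 0111101010011010
------------------
  0011101111000011
Decimal: 16729 ^ 31386 = 15299



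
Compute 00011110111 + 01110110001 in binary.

Add column by column from the right: bit + bit + carry-in; write the sum mod 2, carry 1 when the sum is 2 or 3.
carry:  11111101110
        00011110111
+       01110110001
-------------------
       010010101000
(the carry out of the leftmost column, 0, becomes the leading bit)
Decimal check:
  00011110111 = 128 + 64 + 32 + 16 + 4 + 2 + 1 = 247
  01110110001 = 512 + 256 + 128 + 32 + 16 + 1 = 945
  247 + 945 = 1192, and 010010101000 = 1024 + 128 + 32 + 8 = 1192 ✓



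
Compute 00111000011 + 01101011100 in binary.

Add column by column from the right: bit + bit + carry-in; write the sum mod 2, carry 1 when the sum is 2 or 3.
carry:  11110000000
        00111000011
+       01101011100
-------------------
       010100011111
(the carry out of the leftmost column, 0, becomes the leading bit)
Decimal check:
  00111000011 = 256 + 128 + 64 + 2 + 1 = 451
  01101011100 = 512 + 256 + 64 + 16 + 8 + 4 = 860
  451 + 860 = 1311, and 010100011111 = 1024 + 256 + 16 + 8 + 4 + 2 + 1 = 1311 ✓



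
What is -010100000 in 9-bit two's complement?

Original: 010100000
Step 1 - Invert all bits: 101011111
Step 2 - Add 1: 101100000
Verification: 010100000 + 101100000 = 1000000000; discarding the end carry (carry out of the top bit) leaves the 9-bit value 000000000, as required for x + (-x)



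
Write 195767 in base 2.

Using repeated division by 2:
195767 ÷ 2 = 97883 remainder 1
97883 ÷ 2 = 48941 remainder 1
48941 ÷ 2 = 24470 remainder 1
24470 ÷ 2 = 12235 remainder 0
12235 ÷ 2 = 6117 remainder 1
6117 ÷ 2 = 3058 remainder 1
3058 ÷ 2 = 1529 remainder 0
1529 ÷ 2 = 764 remainder 1
764 ÷ 2 = 382 remainder 0
382 ÷ 2 = 191 remainder 0
191 ÷ 2 = 95 remainder 1
95 ÷ 2 = 47 remainder 1
47 ÷ 2 = 23 remainder 1
23 ÷ 2 = 11 remainder 1
11 ÷ 2 = 5 remainder 1
5 ÷ 2 = 2 remainder 1
2 ÷ 2 = 1 remainder 0
1 ÷ 2 = 0 remainder 1
Reading remainders bottom to top: 101111110010110111



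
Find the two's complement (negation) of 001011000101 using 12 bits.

Original: 001011000101
Step 1 - Invert all bits: 110100111010
Step 2 - Add 1: 110100111011
Verification: 001011000101 + 110100111011 = 1000000000000; discarding the end carry (carry out of the top bit) leaves the 12-bit value 000000000000, as required for x + (-x)



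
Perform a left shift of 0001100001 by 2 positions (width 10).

Original: 0001100001 (decimal 97)
Shift left by 2 positions
Append 2 zeros on the right
Result: 0110000100 (decimal 388)
Equivalent: 97 << 2 = 97 × 2^2 = 388



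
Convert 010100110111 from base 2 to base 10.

Sum of powers of 2 for each 1-bit:
2^0 + 2^1 + 2^2 + 2^4 + 2^5 + 2^8 + 2^10
= 1 + 2 + 4 + 16 + 32 + 256 + 1024
= 1335



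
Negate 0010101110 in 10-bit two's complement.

Original: 0010101110
Step 1 - Invert all bits: 1101010001
Step 2 - Add 1: 1101010010
Verification: 0010101110 + 1101010010 = 10000000000; discarding the end carry (carry out of the top bit) leaves the 10-bit value 0000000000, as required for x + (-x)



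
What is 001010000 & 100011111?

AND: 1 only when both bits are 1
  001010000
& 100011111
-----------
  000010000
Decimal: 80 & 287 = 16



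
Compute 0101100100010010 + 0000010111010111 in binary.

Add column by column from the right: bit + bit + carry-in; write the sum mod 2, carry 1 when the sum is 2 or 3.
carry:  0000001000101100
        0101100100010010
+       0000010111010111
------------------------
       00101111011101001
(the carry out of the leftmost column, 0, becomes the leading bit)
Decimal check:
  0101100100010010 = 16384 + 4096 + 2048 + 256 + 16 + 2 = 22802
  0000010111010111 = 1024 + 256 + 128 + 64 + 16 + 4 + 2 + 1 = 1495
  22802 + 1495 = 24297, and 00101111011101001 = 16384 + 4096 + 2048 + 1024 + 512 + 128 + 64 + 32 + 8 + 1 = 24297 ✓



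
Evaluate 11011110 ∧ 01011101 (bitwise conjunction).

AND: 1 only when both bits are 1
  11011110
& 01011101
----------
  01011100
Decimal: 222 & 93 = 92



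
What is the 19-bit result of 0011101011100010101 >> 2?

Original: 0011101011100010101 (decimal 120597)
Shift right by 2 positions
Drop the 2 low bits; fill with zeros on the left
Result: 0000111010111000101 (decimal 30149)
Equivalent: 120597 >> 2 = 120597 ÷ 2^2 = 30149



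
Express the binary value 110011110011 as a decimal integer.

Sum of powers of 2 for each 1-bit:
2^0 + 2^1 + 2^4 + 2^5 + 2^6 + 2^7 + 2^10 + 2^11
= 1 + 2 + 16 + 32 + 64 + 128 + 1024 + 2048
= 3315



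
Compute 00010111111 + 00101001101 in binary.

Add column by column from the right: bit + bit + carry-in; write the sum mod 2, carry 1 when the sum is 2 or 3.
carry:  01111111110
        00010111111
+       00101001101
-------------------
       001000001100
(the carry out of the leftmost column, 0, becomes the leading bit)
Decimal check:
  00010111111 = 128 + 32 + 16 + 8 + 4 + 2 + 1 = 191
  00101001101 = 256 + 64 + 8 + 4 + 1 = 333
  191 + 333 = 524, and 001000001100 = 512 + 8 + 4 = 524 ✓



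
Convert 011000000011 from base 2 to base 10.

Sum of powers of 2 for each 1-bit:
2^0 + 2^1 + 2^9 + 2^10
= 1 + 2 + 512 + 1024
= 1539



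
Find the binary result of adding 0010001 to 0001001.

Add column by column from the right: bit + bit + carry-in; write the sum mod 2, carry 1 when the sum is 2 or 3.
carry:  0000010
        0010001
+       0001001
---------------
       00011010
(the carry out of the leftmost column, 0, becomes the leading bit)
Decimal check:
  0010001 = 16 + 1 = 17
  0001001 = 8 + 1 = 9
  17 + 9 = 26, and 00011010 = 16 + 8 + 2 = 26 ✓



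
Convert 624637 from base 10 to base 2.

Using repeated division by 2:
624637 ÷ 2 = 312318 remainder 1
312318 ÷ 2 = 156159 remainder 0
156159 ÷ 2 = 78079 remainder 1
78079 ÷ 2 = 39039 remainder 1
39039 ÷ 2 = 19519 remainder 1
19519 ÷ 2 = 9759 remainder 1
9759 ÷ 2 = 4879 remainder 1
4879 ÷ 2 = 2439 remainder 1
2439 ÷ 2 = 1219 remainder 1
1219 ÷ 2 = 609 remainder 1
609 ÷ 2 = 304 remainder 1
304 ÷ 2 = 152 remainder 0
152 ÷ 2 = 76 remainder 0
76 ÷ 2 = 38 remainder 0
38 ÷ 2 = 19 remainder 0
19 ÷ 2 = 9 remainder 1
9 ÷ 2 = 4 remainder 1
4 ÷ 2 = 2 remainder 0
2 ÷ 2 = 1 remainder 0
1 ÷ 2 = 0 remainder 1
Reading remainders bottom to top: 10011000011111111101



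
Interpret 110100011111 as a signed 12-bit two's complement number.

Binary: 110100011111
Sign bit: 1 (negative)
Invert: 001011100000
Add 1:  001011100001
Magnitude: 001011100001 = 512 + 128 + 64 + 32 + 1 = 737
Value: -737



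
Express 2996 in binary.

Using repeated division by 2:
2996 ÷ 2 = 1498 remainder 0
1498 ÷ 2 = 749 remainder 0
749 ÷ 2 = 374 remainder 1
374 ÷ 2 = 187 remainder 0
187 ÷ 2 = 93 remainder 1
93 ÷ 2 = 46 remainder 1
46 ÷ 2 = 23 remainder 0
23 ÷ 2 = 11 remainder 1
11 ÷ 2 = 5 remainder 1
5 ÷ 2 = 2 remainder 1
2 ÷ 2 = 1 remainder 0
1 ÷ 2 = 0 remainder 1
Reading remainders bottom to top: 101110110100



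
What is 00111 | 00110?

OR: 1 when either bit is 1
  00111
| 00110
-------
  00111
Decimal: 7 | 6 = 7



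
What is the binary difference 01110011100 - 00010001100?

Method 1 - Direct subtraction (column by column from the right: bit − bit − borrow-in; if negative, add 2 and borrow 1 from the next column):
borrow: 00000000000
        01110011100
-       00010001100
-------------------
        01100010000

Method 2 - Add two's complement:
Two's complement of 00010001100: invert → 11101110011, add 1 → 11101110100
  01110011100
+ 11101110100
-------------
 101100010000  (end carry out of the top bit = 1)
Discarding the end carry: 01100010000
Decimal check:
  01110011100 = 512 + 256 + 128 + 16 + 8 + 4 = 924
  00010001100 = 128 + 8 + 4 = 140
  924 - 140 = 784, and 01100010000 = 512 + 256 + 16 = 784 ✓



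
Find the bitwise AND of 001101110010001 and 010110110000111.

AND: 1 only when both bits are 1
  001101110010001
& 010110110000111
-----------------
  000100110000001
Decimal: 7057 & 11655 = 2433



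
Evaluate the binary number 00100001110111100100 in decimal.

Sum of powers of 2 for each 1-bit:
2^2 + 2^5 + 2^6 + 2^7 + 2^8 + 2^10 + 2^11 + 2^12 + 2^17
= 4 + 32 + 64 + 128 + 256 + 1024 + 2048 + 4096 + 131072
= 138724



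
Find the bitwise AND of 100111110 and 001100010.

AND: 1 only when both bits are 1
  100111110
& 001100010
-----------
  000100010
Decimal: 318 & 98 = 34



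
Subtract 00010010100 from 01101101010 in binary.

Method 1 - Direct subtraction (column by column from the right: bit − bit − borrow-in; if negative, add 2 and borrow 1 from the next column):
borrow: 00100101000
        01101101010
-       00010010100
-------------------
        01011010110

Method 2 - Add two's complement:
Two's complement of 00010010100: invert → 11101101011, add 1 → 11101101100
  01101101010
+ 11101101100
-------------
 101011010110  (end carry out of the top bit = 1)
Discarding the end carry: 01011010110
Decimal check:
  01101101010 = 512 + 256 + 64 + 32 + 8 + 2 = 874
  00010010100 = 128 + 16 + 4 = 148
  874 - 148 = 726, and 01011010110 = 512 + 128 + 64 + 16 + 4 + 2 = 726 ✓



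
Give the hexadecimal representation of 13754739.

Using repeated division by 16 (digits 10–15 are A–F):
13754739 ÷ 16 = 859671 remainder 3
859671 ÷ 16 = 53729 remainder 7
53729 ÷ 16 = 3358 remainder 1
3358 ÷ 16 = 209 remainder 14 (E)
209 ÷ 16 = 13 remainder 1
13 ÷ 16 = 0 remainder 13 (D)
Reading remainders bottom to top: D1E173



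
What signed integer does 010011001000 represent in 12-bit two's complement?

Binary: 010011001000
Sign bit: 0 (non-negative)
Read directly as an unsigned value:
010011001000 = 1024 + 128 + 64 + 8 = 1224
Value: 1224



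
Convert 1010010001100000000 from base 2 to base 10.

Sum of powers of 2 for each 1-bit:
2^8 + 2^9 + 2^13 + 2^16 + 2^18
= 256 + 512 + 8192 + 65536 + 262144
= 336640



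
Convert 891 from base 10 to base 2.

Using repeated division by 2:
891 ÷ 2 = 445 remainder 1
445 ÷ 2 = 222 remainder 1
222 ÷ 2 = 111 remainder 0
111 ÷ 2 = 55 remainder 1
55 ÷ 2 = 27 remainder 1
27 ÷ 2 = 13 remainder 1
13 ÷ 2 = 6 remainder 1
6 ÷ 2 = 3 remainder 0
3 ÷ 2 = 1 remainder 1
1 ÷ 2 = 0 remainder 1
Reading remainders bottom to top: 1101111011



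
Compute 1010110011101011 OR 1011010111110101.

OR: 1 when either bit is 1
  1010110011101011
| 1011010111110101
------------------
  1011110111111111
Decimal: 44267 | 46581 = 48639



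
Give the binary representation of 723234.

Using repeated division by 2:
723234 ÷ 2 = 361617 remainder 0
361617 ÷ 2 = 180808 remainder 1
180808 ÷ 2 = 90404 remainder 0
90404 ÷ 2 = 45202 remainder 0
45202 ÷ 2 = 22601 remainder 0
22601 ÷ 2 = 11300 remainder 1
11300 ÷ 2 = 5650 remainder 0
5650 ÷ 2 = 2825 remainder 0
2825 ÷ 2 = 1412 remainder 1
1412 ÷ 2 = 706 remainder 0
706 ÷ 2 = 353 remainder 0
353 ÷ 2 = 176 remainder 1
176 ÷ 2 = 88 remainder 0
88 ÷ 2 = 44 remainder 0
44 ÷ 2 = 22 remainder 0
22 ÷ 2 = 11 remainder 0
11 ÷ 2 = 5 remainder 1
5 ÷ 2 = 2 remainder 1
2 ÷ 2 = 1 remainder 0
1 ÷ 2 = 0 remainder 1
Reading remainders bottom to top: 10110000100100100010



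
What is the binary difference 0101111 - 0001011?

Method 1 - Direct subtraction (column by column from the right: bit − bit − borrow-in; if negative, add 2 and borrow 1 from the next column):
borrow: 0000000
        0101111
-       0001011
---------------
        0100100

Method 2 - Add two's complement:
Two's complement of 0001011: invert → 1110100, add 1 → 1110101
  0101111
+ 1110101
---------
 10100100  (end carry out of the top bit = 1)
Discarding the end carry: 0100100
Decimal check:
  0101111 = 32 + 8 + 4 + 2 + 1 = 47
  0001011 = 8 + 2 + 1 = 11
  47 - 11 = 36, and 0100100 = 32 + 4 = 36 ✓



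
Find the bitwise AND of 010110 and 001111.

AND: 1 only when both bits are 1
  010110
& 001111
--------
  000110
Decimal: 22 & 15 = 6



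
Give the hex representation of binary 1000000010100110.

Group into 4-bit nibbles from right:
  1000 = 8
  0000 = 0
  1010 = A
  0110 = 6
Result: 80A6



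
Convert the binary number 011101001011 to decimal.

Sum of powers of 2 for each 1-bit:
2^0 + 2^1 + 2^3 + 2^6 + 2^8 + 2^9 + 2^10
= 1 + 2 + 8 + 64 + 256 + 512 + 1024
= 1867



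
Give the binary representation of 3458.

Using repeated division by 2:
3458 ÷ 2 = 1729 remainder 0
1729 ÷ 2 = 864 remainder 1
864 ÷ 2 = 432 remainder 0
432 ÷ 2 = 216 remainder 0
216 ÷ 2 = 108 remainder 0
108 ÷ 2 = 54 remainder 0
54 ÷ 2 = 27 remainder 0
27 ÷ 2 = 13 remainder 1
13 ÷ 2 = 6 remainder 1
6 ÷ 2 = 3 remainder 0
3 ÷ 2 = 1 remainder 1
1 ÷ 2 = 0 remainder 1
Reading remainders bottom to top: 110110000010



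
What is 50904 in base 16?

Using repeated division by 16 (digits 10–15 are A–F):
50904 ÷ 16 = 3181 remainder 8
3181 ÷ 16 = 198 remainder 13 (D)
198 ÷ 16 = 12 remainder 6
12 ÷ 16 = 0 remainder 12 (C)
Reading remainders bottom to top: C6D8



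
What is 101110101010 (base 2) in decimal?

Sum of powers of 2 for each 1-bit:
2^1 + 2^3 + 2^5 + 2^7 + 2^8 + 2^9 + 2^11
= 2 + 8 + 32 + 128 + 256 + 512 + 2048
= 2986



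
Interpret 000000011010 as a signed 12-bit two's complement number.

Binary: 000000011010
Sign bit: 0 (non-negative)
Read directly as an unsigned value:
000000011010 = 16 + 8 + 2 = 26
Value: 26



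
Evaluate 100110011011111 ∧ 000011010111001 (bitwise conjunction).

AND: 1 only when both bits are 1
  100110011011111
& 000011010111001
-----------------
  000010010011001
Decimal: 19679 & 1721 = 1177



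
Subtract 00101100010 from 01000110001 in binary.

Method 1 - Direct subtraction (column by column from the right: bit − bit − borrow-in; if negative, add 2 and borrow 1 from the next column):
borrow: 01110011100
        01000110001
-       00101100010
-------------------
        00011001111

Method 2 - Add two's complement:
Two's complement of 00101100010: invert → 11010011101, add 1 → 11010011110
  01000110001
+ 11010011110
-------------
 100011001111  (end carry out of the top bit = 1)
Discarding the end carry: 00011001111
Decimal check:
  01000110001 = 512 + 32 + 16 + 1 = 561
  00101100010 = 256 + 64 + 32 + 2 = 354
  561 - 354 = 207, and 00011001111 = 128 + 64 + 8 + 4 + 2 + 1 = 207 ✓



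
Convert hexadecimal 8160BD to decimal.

Expand by place value (powers of 16):
Digit values: B = 11, D = 13
8160BD = 8 × 16^5 + 1 × 16^4 + 6 × 16^3 + 0 × 16^2 + 11 × 16^1 + 13 × 16^0
= 8 × 1048576 + 1 × 65536 + 6 × 4096 + 0 × 256 + 11 × 16 + 13 × 1
= 8388608 + 65536 + 24576 + 0 + 176 + 13
= 8478909



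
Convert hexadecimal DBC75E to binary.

Convert each hex digit to 4 bits:
  D = 1101
  B = 1011
  C = 1100
  7 = 0111
  5 = 0101
  E = 1110
Concatenate: 110110111100011101011110



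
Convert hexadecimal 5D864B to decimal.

Expand by place value (powers of 16):
Digit values: D = 13, B = 11
5D864B = 5 × 16^5 + 13 × 16^4 + 8 × 16^3 + 6 × 16^2 + 4 × 16^1 + 11 × 16^0
= 5 × 1048576 + 13 × 65536 + 8 × 4096 + 6 × 256 + 4 × 16 + 11 × 1
= 5242880 + 851968 + 32768 + 1536 + 64 + 11
= 6129227



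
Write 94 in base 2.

Using repeated division by 2:
94 ÷ 2 = 47 remainder 0
47 ÷ 2 = 23 remainder 1
23 ÷ 2 = 11 remainder 1
11 ÷ 2 = 5 remainder 1
5 ÷ 2 = 2 remainder 1
2 ÷ 2 = 1 remainder 0
1 ÷ 2 = 0 remainder 1
Reading remainders bottom to top: 1011110



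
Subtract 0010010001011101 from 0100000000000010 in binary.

Method 1 - Direct subtraction (column by column from the right: bit − bit − borrow-in; if negative, add 2 and borrow 1 from the next column):
borrow: 0111111111111010
        0100000000000010
-       0010010001011101
------------------------
        0001101110100101

Method 2 - Add two's complement:
Two's complement of 0010010001011101: invert → 1101101110100010, add 1 → 1101101110100011
  0100000000000010
+ 1101101110100011
------------------
 10001101110100101  (end carry out of the top bit = 1)
Discarding the end carry: 0001101110100101
Decimal check:
  0100000000000010 = 16384 + 2 = 16386
  0010010001011101 = 8192 + 1024 + 64 + 16 + 8 + 4 + 1 = 9309
  16386 - 9309 = 7077, and 0001101110100101 = 4096 + 2048 + 512 + 256 + 128 + 32 + 4 + 1 = 7077 ✓



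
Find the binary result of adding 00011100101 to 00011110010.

Add column by column from the right: bit + bit + carry-in; write the sum mod 2, carry 1 when the sum is 2 or 3.
carry:  00111000000
        00011100101
+       00011110010
-------------------
       000111010111
(the carry out of the leftmost column, 0, becomes the leading bit)
Decimal check:
  00011100101 = 128 + 64 + 32 + 4 + 1 = 229
  00011110010 = 128 + 64 + 32 + 16 + 2 = 242
  229 + 242 = 471, and 000111010111 = 256 + 128 + 64 + 16 + 4 + 2 + 1 = 471 ✓



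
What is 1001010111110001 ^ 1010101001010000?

XOR: 1 when bits differ
  1001010111110001
^ 1010101001010000
------------------
  0011111110100001
Decimal: 38385 ^ 43600 = 16289



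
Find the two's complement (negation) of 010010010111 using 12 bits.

Original: 010010010111
Step 1 - Invert all bits: 101101101000
Step 2 - Add 1: 101101101001
Verification: 010010010111 + 101101101001 = 1000000000000; discarding the end carry (carry out of the top bit) leaves the 12-bit value 000000000000, as required for x + (-x)



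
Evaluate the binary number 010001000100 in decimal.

Sum of powers of 2 for each 1-bit:
2^2 + 2^6 + 2^10
= 4 + 64 + 1024
= 1092



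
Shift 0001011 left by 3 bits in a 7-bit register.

Original: 0001011 (decimal 11)
Shift left by 3 positions
Append 3 zeros on the right
Result: 1011000 (decimal 88)
Equivalent: 11 << 3 = 11 × 2^3 = 88



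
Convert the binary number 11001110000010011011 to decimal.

Sum of powers of 2 for each 1-bit:
2^0 + 2^1 + 2^3 + 2^4 + 2^7 + 2^13 + 2^14 + 2^15 + 2^18 + 2^19
= 1 + 2 + 8 + 16 + 128 + 8192 + 16384 + 32768 + 262144 + 524288
= 843931



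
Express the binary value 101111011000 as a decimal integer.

Sum of powers of 2 for each 1-bit:
2^3 + 2^4 + 2^6 + 2^7 + 2^8 + 2^9 + 2^11
= 8 + 16 + 64 + 128 + 256 + 512 + 2048
= 3032



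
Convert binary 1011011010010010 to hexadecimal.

Group into 4-bit nibbles from right:
  1011 = B
  0110 = 6
  1001 = 9
  0010 = 2
Result: B692



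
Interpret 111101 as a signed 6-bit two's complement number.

Binary: 111101
Sign bit: 1 (negative)
Invert: 000010
Add 1:  000011
Magnitude: 000011 = 2 + 1 = 3
Value: -3



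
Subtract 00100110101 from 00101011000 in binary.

Method 1 - Direct subtraction (column by column from the right: bit − bit − borrow-in; if negative, add 2 and borrow 1 from the next column):
borrow: 00001001110
        00101011000
-       00100110101
-------------------
        00000100011

Method 2 - Add two's complement:
Two's complement of 00100110101: invert → 11011001010, add 1 → 11011001011
  00101011000
+ 11011001011
-------------
 100000100011  (end carry out of the top bit = 1)
Discarding the end carry: 00000100011
Decimal check:
  00101011000 = 256 + 64 + 16 + 8 = 344
  00100110101 = 256 + 32 + 16 + 4 + 1 = 309
  344 - 309 = 35, and 00000100011 = 32 + 2 + 1 = 35 ✓



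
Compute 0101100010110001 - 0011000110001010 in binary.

Method 1 - Direct subtraction (column by column from the right: bit − bit − borrow-in; if negative, add 2 and borrow 1 from the next column):
borrow: 0100111000011100
        0101100010110001
-       0011000110001010
------------------------
        0010011100100111

Method 2 - Add two's complement:
Two's complement of 0011000110001010: invert → 1100111001110101, add 1 → 1100111001110110
  0101100010110001
+ 1100111001110110
------------------
 10010011100100111  (end carry out of the top bit = 1)
Discarding the end carry: 0010011100100111
Decimal check:
  0101100010110001 = 16384 + 4096 + 2048 + 128 + 32 + 16 + 1 = 22705
  0011000110001010 = 8192 + 4096 + 256 + 128 + 8 + 2 = 12682
  22705 - 12682 = 10023, and 0010011100100111 = 8192 + 1024 + 512 + 256 + 32 + 4 + 2 + 1 = 10023 ✓



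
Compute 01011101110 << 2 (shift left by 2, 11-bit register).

Original: 01011101110 (decimal 750)
Shift left by 2 positions
Append 2 zeros on the right and drop the 2 high bits that overflow the 11-bit width
Result: 01110111000 (decimal 952)
Equivalent: 750 << 2 = 750 × 2^2 = 3000, truncated to 11 bits = 952



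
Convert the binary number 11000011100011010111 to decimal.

Sum of powers of 2 for each 1-bit:
2^0 + 2^1 + 2^2 + 2^4 + 2^6 + 2^7 + 2^11 + 2^12 + 2^13 + 2^18 + 2^19
= 1 + 2 + 4 + 16 + 64 + 128 + 2048 + 4096 + 8192 + 262144 + 524288
= 800983



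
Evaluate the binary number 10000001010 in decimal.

Sum of powers of 2 for each 1-bit:
2^1 + 2^3 + 2^10
= 2 + 8 + 1024
= 1034



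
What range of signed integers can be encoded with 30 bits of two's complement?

For 30-bit two's complement:
Minimum: -2^29 = -536870912
Maximum: 2^29 - 1 = 536870911



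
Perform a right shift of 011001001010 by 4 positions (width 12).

Original: 011001001010 (decimal 1610)
Shift right by 4 positions
Drop the 4 low bits; fill with zeros on the left
Result: 000001100100 (decimal 100)
Equivalent: 1610 >> 4 = 1610 ÷ 2^4 = 100



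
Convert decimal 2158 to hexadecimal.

Using repeated division by 16 (digits 10–15 are A–F):
2158 ÷ 16 = 134 remainder 14 (E)
134 ÷ 16 = 8 remainder 6
8 ÷ 16 = 0 remainder 8
Reading remainders bottom to top: 86E



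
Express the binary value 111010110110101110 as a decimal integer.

Sum of powers of 2 for each 1-bit:
2^1 + 2^2 + 2^3 + 2^5 + 2^7 + 2^8 + 2^10 + 2^11 + 2^13 + 2^15 + 2^16 + 2^17
= 2 + 4 + 8 + 32 + 128 + 256 + 1024 + 2048 + 8192 + 32768 + 65536 + 131072
= 241070



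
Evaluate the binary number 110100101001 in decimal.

Sum of powers of 2 for each 1-bit:
2^0 + 2^3 + 2^5 + 2^8 + 2^10 + 2^11
= 1 + 8 + 32 + 256 + 1024 + 2048
= 3369



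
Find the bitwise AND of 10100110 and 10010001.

AND: 1 only when both bits are 1
  10100110
& 10010001
----------
  10000000
Decimal: 166 & 145 = 128



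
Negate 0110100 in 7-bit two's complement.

Original: 0110100
Step 1 - Invert all bits: 1001011
Step 2 - Add 1: 1001100
Verification: 0110100 + 1001100 = 10000000; discarding the end carry (carry out of the top bit) leaves the 7-bit value 0000000, as required for x + (-x)



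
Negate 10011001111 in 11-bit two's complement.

Original (sign bit 1, negative): 10011001111
Step 1 - Invert all bits: 01100110000
Step 2 - Add 1: 01100110001
Verification: 10011001111 + 01100110001 = 100000000000; discarding the end carry (carry out of the top bit) leaves the 11-bit value 00000000000, as required for x + (-x)



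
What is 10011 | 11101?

OR: 1 when either bit is 1
  10011
| 11101
-------
  11111
Decimal: 19 | 29 = 31



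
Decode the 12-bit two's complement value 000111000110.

Binary: 000111000110
Sign bit: 0 (non-negative)
Read directly as an unsigned value:
000111000110 = 256 + 128 + 64 + 4 + 2 = 454
Value: 454



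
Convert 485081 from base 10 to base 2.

Using repeated division by 2:
485081 ÷ 2 = 242540 remainder 1
242540 ÷ 2 = 121270 remainder 0
121270 ÷ 2 = 60635 remainder 0
60635 ÷ 2 = 30317 remainder 1
30317 ÷ 2 = 15158 remainder 1
15158 ÷ 2 = 7579 remainder 0
7579 ÷ 2 = 3789 remainder 1
3789 ÷ 2 = 1894 remainder 1
1894 ÷ 2 = 947 remainder 0
947 ÷ 2 = 473 remainder 1
473 ÷ 2 = 236 remainder 1
236 ÷ 2 = 118 remainder 0
118 ÷ 2 = 59 remainder 0
59 ÷ 2 = 29 remainder 1
29 ÷ 2 = 14 remainder 1
14 ÷ 2 = 7 remainder 0
7 ÷ 2 = 3 remainder 1
3 ÷ 2 = 1 remainder 1
1 ÷ 2 = 0 remainder 1
Reading remainders bottom to top: 1110110011011011001



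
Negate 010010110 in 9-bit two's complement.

Original: 010010110
Step 1 - Invert all bits: 101101001
Step 2 - Add 1: 101101010
Verification: 010010110 + 101101010 = 1000000000; discarding the end carry (carry out of the top bit) leaves the 9-bit value 000000000, as required for x + (-x)



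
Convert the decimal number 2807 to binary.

Using repeated division by 2:
2807 ÷ 2 = 1403 remainder 1
1403 ÷ 2 = 701 remainder 1
701 ÷ 2 = 350 remainder 1
350 ÷ 2 = 175 remainder 0
175 ÷ 2 = 87 remainder 1
87 ÷ 2 = 43 remainder 1
43 ÷ 2 = 21 remainder 1
21 ÷ 2 = 10 remainder 1
10 ÷ 2 = 5 remainder 0
5 ÷ 2 = 2 remainder 1
2 ÷ 2 = 1 remainder 0
1 ÷ 2 = 0 remainder 1
Reading remainders bottom to top: 101011110111

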